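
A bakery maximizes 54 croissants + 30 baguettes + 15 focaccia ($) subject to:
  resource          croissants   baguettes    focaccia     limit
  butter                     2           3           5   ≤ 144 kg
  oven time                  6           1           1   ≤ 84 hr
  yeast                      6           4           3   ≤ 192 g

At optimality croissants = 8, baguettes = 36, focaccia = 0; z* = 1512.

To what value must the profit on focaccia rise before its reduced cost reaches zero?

23

Binding: oven time and yeast. Non-binding: butter (20 unused).
By complementary slackness, y = 0 for the non-binding constraint.
The binding rows give the dual system: 6·y_oven time + 6·y_yeast = 54 and 1·y_oven time + 4·y_yeast = 30.
This yields shadow prices y_oven time = 2, y_yeast = 7.
focaccia enters the basis when its profit ≥ yᵀa₃ = 2·1 + 7·3 = 23.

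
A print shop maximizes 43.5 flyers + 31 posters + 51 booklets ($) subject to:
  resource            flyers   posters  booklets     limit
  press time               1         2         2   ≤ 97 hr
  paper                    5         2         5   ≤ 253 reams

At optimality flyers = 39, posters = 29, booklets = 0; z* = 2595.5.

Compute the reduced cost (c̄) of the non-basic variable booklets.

-1

At the optimum: press time uses 97 of 97 (binding); paper uses 253 of 253 (binding).
Dual feasibility on the basic columns requires 1·y_press time + 5·y_paper = 43.5, 2·y_press time + 2·y_paper = 31.
This yields shadow prices y_press time = 8.5, y_paper = 7.
Reduced cost of booklets: c₃ − yᵀa₃ = 51 − (8.5·2 + 7·5) = 51 − 52 = -1.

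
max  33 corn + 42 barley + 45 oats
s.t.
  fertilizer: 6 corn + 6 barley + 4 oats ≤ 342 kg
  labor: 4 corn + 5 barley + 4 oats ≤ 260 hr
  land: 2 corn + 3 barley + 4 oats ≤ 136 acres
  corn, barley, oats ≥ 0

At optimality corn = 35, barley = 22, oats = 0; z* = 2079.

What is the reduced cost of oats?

At the optimum: fertilizer uses 342 of 342 (binding); labor uses 250 of 260 (slack = 10); land uses 136 of 136 (binding).
By complementary slackness, y = 0 for the non-binding constraint.
From A_Bᵀ y = c: 6·y_fertilizer + 2·y_land = 33; 6·y_fertilizer + 3·y_land = 42.
→ y_fertilizer = 2.5 and y_land = 9.
Reduced cost of oats: c₃ − yᵀa₃ = 45 − (2.5·4 + 9·4) = 45 − 46 = -1.

-1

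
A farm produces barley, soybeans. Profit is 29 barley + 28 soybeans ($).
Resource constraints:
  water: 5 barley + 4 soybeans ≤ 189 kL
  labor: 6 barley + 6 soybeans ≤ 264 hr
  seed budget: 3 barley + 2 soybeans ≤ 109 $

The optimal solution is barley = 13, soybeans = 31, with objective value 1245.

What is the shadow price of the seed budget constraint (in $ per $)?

Check each constraint at x*: water 189/189 (tight); labor 264/264 (tight); seed budget 101/109 (slack 8).
Slack constraints have shadow price 0 (complementary slackness).
The binding rows give the dual system: 5·y_water + 6·y_labor = 29 and 4·y_water + 6·y_labor = 28.
→ y_water = 1 and y_labor = 4.
Shadow price of seed budget = 0.

0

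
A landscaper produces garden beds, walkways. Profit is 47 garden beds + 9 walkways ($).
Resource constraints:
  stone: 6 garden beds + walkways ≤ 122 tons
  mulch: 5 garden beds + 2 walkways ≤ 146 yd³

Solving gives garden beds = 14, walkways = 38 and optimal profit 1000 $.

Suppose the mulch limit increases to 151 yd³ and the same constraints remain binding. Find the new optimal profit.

Check each constraint at x*: stone 122/122 (tight); mulch 146/146 (tight).
Dual feasibility on the basic columns requires 6·y_stone + 5·y_mulch = 47, 1·y_stone + 2·y_mulch = 9.
Solving: y_stone = 7, y_mulch = 1.
Δz = y_mulch·Δb = 1 × (5) = 5, so new z* = 1000 + 5 = 1005.

1005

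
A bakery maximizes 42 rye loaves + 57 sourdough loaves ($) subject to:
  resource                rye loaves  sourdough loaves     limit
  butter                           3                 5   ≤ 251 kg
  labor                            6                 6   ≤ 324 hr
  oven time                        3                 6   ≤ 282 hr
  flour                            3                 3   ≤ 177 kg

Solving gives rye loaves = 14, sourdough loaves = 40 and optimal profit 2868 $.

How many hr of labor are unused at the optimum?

0

labor used = 6·14 + 6·40 = 324; slack = 324 − 324 = 0.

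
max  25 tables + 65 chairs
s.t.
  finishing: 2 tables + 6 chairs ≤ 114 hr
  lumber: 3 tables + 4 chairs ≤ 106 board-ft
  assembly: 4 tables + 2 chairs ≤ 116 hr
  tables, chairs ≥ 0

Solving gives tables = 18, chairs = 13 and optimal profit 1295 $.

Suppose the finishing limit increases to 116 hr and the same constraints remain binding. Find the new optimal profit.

1314

Check each constraint at x*: finishing 114/114 (tight); lumber 106/106 (tight); assembly 98/116 (slack 18).
By complementary slackness, y = 0 for the non-binding constraint.
From A_Bᵀ y = c: 2·y_finishing + 3·y_lumber = 25; 6·y_finishing + 4·y_lumber = 65.
This yields shadow prices y_finishing = 9.5, y_lumber = 2.
Δz = y_finishing·Δb = 9.5 × (2) = 19, so new z* = 1295 + 19 = 1314.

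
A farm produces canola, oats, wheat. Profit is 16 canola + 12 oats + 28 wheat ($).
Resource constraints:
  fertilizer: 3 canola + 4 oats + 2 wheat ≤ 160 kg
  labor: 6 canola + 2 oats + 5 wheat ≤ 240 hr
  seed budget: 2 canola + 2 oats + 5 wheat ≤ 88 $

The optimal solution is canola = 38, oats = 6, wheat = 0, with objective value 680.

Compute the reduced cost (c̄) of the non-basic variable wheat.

-2

At the optimum: fertilizer uses 138 of 160 (slack = 22); labor uses 240 of 240 (binding); seed budget uses 88 of 88 (binding).
Slack constraints have shadow price 0 (complementary slackness).
The binding rows give the dual system: 6·y_labor + 2·y_seed budget = 16 and 2·y_labor + 2·y_seed budget = 12.
Solving: y_labor = 1, y_seed budget = 5.
Reduced cost of wheat: c₃ − yᵀa₃ = 28 − (1·5 + 5·5) = 28 − 30 = -2.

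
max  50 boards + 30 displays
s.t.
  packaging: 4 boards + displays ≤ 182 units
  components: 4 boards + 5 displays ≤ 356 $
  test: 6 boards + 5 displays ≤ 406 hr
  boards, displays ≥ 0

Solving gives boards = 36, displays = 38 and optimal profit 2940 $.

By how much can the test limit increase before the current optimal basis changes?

Binding constraints: packaging, test. The basis is B = [[4,1],[6,5]] with det 14.
Per unit increase in test, x* moves by d = (-0.0714, 0.2857).
The basis stays optimal until components becomes binding; allowable increase = 19.25 hr.

19.25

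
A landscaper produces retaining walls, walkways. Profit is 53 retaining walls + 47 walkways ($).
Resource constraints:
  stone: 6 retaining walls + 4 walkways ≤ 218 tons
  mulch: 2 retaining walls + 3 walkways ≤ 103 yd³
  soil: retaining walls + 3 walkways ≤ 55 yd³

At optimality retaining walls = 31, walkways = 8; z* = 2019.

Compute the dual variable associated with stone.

8

Check each constraint at x*: stone 218/218 (tight); mulch 86/103 (slack 17); soil 55/55 (tight).
Slack constraints have shadow price 0 (complementary slackness).
From A_Bᵀ y = c: 6·y_stone + 1·y_soil = 53; 4·y_stone + 3·y_soil = 47.
This yields shadow prices y_stone = 8, y_soil = 5.
Shadow price of stone = 8.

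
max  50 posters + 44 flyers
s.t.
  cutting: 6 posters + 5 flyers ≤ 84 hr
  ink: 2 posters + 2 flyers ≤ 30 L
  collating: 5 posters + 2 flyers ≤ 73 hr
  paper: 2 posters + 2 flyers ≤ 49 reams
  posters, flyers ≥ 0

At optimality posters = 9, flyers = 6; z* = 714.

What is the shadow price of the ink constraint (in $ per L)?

7

Binding: cutting and ink. Non-binding: collating (16 unused), paper (19 unused).
Slack constraints have shadow price 0 (complementary slackness).
Dual feasibility on the basic columns requires 6·y_cutting + 2·y_ink = 50, 5·y_cutting + 2·y_ink = 44.
→ y_cutting = 6 and y_ink = 7.
Shadow price of ink = 7.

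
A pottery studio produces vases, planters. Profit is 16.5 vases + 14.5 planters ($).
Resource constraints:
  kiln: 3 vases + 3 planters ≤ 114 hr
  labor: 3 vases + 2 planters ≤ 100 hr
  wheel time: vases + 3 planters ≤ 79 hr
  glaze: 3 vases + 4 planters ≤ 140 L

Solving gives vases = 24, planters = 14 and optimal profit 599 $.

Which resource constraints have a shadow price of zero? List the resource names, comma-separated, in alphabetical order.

kiln: 114/114 (binding)
labor: 100/100 (binding)
wheel time: 66/79 (slack 13)
glaze: 128/140 (slack 12)
By complementary slackness, a constraint with positive slack has shadow price 0 → glaze, wheel time.

glaze, wheel time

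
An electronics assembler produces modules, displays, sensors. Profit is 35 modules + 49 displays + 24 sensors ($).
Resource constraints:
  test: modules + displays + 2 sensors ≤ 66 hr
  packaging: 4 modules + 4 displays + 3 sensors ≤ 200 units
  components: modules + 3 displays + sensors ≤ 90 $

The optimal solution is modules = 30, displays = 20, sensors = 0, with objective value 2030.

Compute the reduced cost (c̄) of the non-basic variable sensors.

Check each constraint at x*: test 50/66 (slack 16); packaging 200/200 (tight); components 90/90 (tight).
By complementary slackness, y = 0 for the non-binding constraint.
From A_Bᵀ y = c: 4·y_packaging + 1·y_components = 35; 4·y_packaging + 3·y_components = 49.
Solving: y_packaging = 7, y_components = 7.
Reduced cost of sensors: c₃ − yᵀa₃ = 24 − (7·3 + 7·1) = 24 − 28 = -4.

-4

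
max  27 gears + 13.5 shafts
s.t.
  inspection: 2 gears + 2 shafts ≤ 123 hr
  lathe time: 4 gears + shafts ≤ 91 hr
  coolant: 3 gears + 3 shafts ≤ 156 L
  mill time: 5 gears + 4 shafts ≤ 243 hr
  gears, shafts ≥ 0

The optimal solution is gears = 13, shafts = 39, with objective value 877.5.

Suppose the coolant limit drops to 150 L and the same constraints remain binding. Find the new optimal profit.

859.5

Check each constraint at x*: inspection 104/123 (slack 19); lathe time 91/91 (tight); coolant 156/156 (tight); mill time 221/243 (slack 22).
Since inspection, mill time are not tight, their duals are 0.
The binding rows give the dual system: 4·y_lathe time + 3·y_coolant = 27 and 1·y_lathe time + 3·y_coolant = 13.5.
→ y_lathe time = 4.5 and y_coolant = 3.
Δz = y_coolant·Δb = 3 × (-6) = -18, so new z* = 877.5 − 18 = 859.5.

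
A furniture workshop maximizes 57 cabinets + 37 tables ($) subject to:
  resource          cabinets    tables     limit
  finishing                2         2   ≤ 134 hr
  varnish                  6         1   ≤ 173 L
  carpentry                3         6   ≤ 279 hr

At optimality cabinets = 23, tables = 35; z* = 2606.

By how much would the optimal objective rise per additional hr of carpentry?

5

Binding: varnish and carpentry. Non-binding: finishing (18 unused).
Slack constraints have shadow price 0 (complementary slackness).
From A_Bᵀ y = c: 6·y_varnish + 3·y_carpentry = 57; 1·y_varnish + 6·y_carpentry = 37.
→ y_varnish = 7 and y_carpentry = 5.
Shadow price of carpentry = 5.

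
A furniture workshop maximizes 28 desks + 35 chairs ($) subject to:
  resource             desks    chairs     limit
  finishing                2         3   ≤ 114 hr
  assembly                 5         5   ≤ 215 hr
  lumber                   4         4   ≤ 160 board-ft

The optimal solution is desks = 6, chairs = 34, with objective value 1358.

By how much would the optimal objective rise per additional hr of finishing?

Binding: finishing and lumber. Non-binding: assembly (15 unused).
Since assembly is not tight, its dual is 0.
Dual feasibility on the basic columns requires 2·y_finishing + 4·y_lumber = 28, 3·y_finishing + 4·y_lumber = 35.
Solving: y_finishing = 7, y_lumber = 3.5.
Shadow price of finishing = 7.

7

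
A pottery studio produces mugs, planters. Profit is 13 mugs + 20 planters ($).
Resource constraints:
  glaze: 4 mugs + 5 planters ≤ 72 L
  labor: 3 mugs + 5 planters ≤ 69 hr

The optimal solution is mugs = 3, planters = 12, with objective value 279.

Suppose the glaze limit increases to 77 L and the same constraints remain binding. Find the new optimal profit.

Check each constraint at x*: glaze 72/72 (tight); labor 69/69 (tight).
Dual feasibility on the basic columns requires 4·y_glaze + 3·y_labor = 13, 5·y_glaze + 5·y_labor = 20.
This yields shadow prices y_glaze = 1, y_labor = 3.
Δz = y_glaze·Δb = 1 × (5) = 5, so new z* = 279 + 5 = 284.

284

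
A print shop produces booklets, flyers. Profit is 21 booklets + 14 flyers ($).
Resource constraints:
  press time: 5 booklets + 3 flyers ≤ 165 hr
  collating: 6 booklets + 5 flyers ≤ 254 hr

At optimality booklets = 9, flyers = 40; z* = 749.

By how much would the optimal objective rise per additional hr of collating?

1

Check each constraint at x*: press time 165/165 (tight); collating 254/254 (tight).
Dual feasibility on the basic columns requires 5·y_press time + 6·y_collating = 21, 3·y_press time + 5·y_collating = 14.
Solving: y_press time = 3, y_collating = 1.
Shadow price of collating = 1.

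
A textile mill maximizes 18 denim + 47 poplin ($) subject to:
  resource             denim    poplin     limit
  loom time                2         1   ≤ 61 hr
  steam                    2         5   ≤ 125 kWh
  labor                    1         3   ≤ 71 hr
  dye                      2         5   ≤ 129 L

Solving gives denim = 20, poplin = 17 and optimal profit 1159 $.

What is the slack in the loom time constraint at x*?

loom time used = 2·20 + 1·17 = 57; slack = 61 − 57 = 4.

4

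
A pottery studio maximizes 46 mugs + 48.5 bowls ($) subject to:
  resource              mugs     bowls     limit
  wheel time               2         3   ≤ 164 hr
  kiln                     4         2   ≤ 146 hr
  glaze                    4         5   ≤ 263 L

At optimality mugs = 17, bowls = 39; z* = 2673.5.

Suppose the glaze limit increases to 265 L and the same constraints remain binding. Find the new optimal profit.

2690.5

Binding: kiln and glaze. Non-binding: wheel time (13 unused).
Slack constraints have shadow price 0 (complementary slackness).
The binding rows give the dual system: 4·y_kiln + 4·y_glaze = 46 and 2·y_kiln + 5·y_glaze = 48.5.
Solving: y_kiln = 3, y_glaze = 8.5.
Δz = y_glaze·Δb = 8.5 × (2) = 17, so new z* = 2673.5 + 17 = 2690.5.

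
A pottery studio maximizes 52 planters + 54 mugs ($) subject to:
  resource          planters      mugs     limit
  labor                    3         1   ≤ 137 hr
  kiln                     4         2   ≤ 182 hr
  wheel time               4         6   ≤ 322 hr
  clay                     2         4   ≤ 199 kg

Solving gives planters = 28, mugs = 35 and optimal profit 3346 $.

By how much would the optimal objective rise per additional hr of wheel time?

Check each constraint at x*: labor 119/137 (slack 18); kiln 182/182 (tight); wheel time 322/322 (tight); clay 196/199 (slack 3).
Since labor, clay are not tight, their duals are 0.
Dual feasibility on the basic columns requires 4·y_kiln + 4·y_wheel time = 52, 2·y_kiln + 6·y_wheel time = 54.
This yields shadow prices y_kiln = 6, y_wheel time = 7.
Shadow price of wheel time = 7.

7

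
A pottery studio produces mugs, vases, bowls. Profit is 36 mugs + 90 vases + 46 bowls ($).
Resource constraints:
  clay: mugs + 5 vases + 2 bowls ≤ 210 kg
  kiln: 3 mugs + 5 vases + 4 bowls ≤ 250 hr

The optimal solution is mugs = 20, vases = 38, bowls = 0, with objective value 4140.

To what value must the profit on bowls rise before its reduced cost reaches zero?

Both clay and kiln are binding at x*.
Dual feasibility on the basic columns requires 1·y_clay + 3·y_kiln = 36, 5·y_clay + 5·y_kiln = 90.
This yields shadow prices y_clay = 9, y_kiln = 9.
bowls enters the basis when its profit ≥ yᵀa₃ = 9·2 + 9·4 = 54.

54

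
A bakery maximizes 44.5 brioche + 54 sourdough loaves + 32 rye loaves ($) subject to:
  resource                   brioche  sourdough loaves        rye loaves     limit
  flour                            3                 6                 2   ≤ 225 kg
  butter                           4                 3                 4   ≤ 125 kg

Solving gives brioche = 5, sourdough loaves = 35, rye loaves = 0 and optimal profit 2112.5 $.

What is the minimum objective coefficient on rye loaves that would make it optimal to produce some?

39

Check each constraint at x*: flour 225/225 (tight); butter 125/125 (tight).
The binding rows give the dual system: 3·y_flour + 4·y_butter = 44.5 and 6·y_flour + 3·y_butter = 54.
This yields shadow prices y_flour = 5.5, y_butter = 7.
rye loaves enters the basis when its profit ≥ yᵀa₃ = 5.5·2 + 7·4 = 39.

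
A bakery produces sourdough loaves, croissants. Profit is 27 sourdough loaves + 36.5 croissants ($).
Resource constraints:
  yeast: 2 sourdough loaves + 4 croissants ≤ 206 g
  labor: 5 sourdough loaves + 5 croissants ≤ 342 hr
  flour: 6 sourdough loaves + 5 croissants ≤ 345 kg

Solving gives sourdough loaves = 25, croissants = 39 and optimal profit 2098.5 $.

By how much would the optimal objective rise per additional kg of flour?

Check each constraint at x*: yeast 206/206 (tight); labor 320/342 (slack 22); flour 345/345 (tight).
Slack constraints have shadow price 0 (complementary slackness).
The binding rows give the dual system: 2·y_yeast + 6·y_flour = 27 and 4·y_yeast + 5·y_flour = 36.5.
Solving: y_yeast = 6, y_flour = 2.5.
Shadow price of flour = 2.5.

2.5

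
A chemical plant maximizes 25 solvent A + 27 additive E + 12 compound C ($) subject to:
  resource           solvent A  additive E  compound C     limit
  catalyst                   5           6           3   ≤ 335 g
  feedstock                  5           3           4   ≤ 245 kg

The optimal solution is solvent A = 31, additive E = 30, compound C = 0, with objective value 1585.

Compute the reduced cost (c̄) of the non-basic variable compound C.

Both catalyst and feedstock are binding at x*.
Dual feasibility on the basic columns requires 5·y_catalyst + 5·y_feedstock = 25, 6·y_catalyst + 3·y_feedstock = 27.
Solving: y_catalyst = 4, y_feedstock = 1.
Reduced cost of compound C: c₃ − yᵀa₃ = 12 − (4·3 + 1·4) = 12 − 16 = -4.

-4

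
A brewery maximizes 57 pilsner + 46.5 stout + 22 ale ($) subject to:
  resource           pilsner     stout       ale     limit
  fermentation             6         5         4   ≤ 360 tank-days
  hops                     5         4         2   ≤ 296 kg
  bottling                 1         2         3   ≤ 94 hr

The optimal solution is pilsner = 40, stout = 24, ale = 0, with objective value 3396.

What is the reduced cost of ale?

Binding: fermentation and hops. Non-binding: bottling (6 unused).
By complementary slackness, y = 0 for the non-binding constraint.
The binding rows give the dual system: 6·y_fermentation + 5·y_hops = 57 and 5·y_fermentation + 4·y_hops = 46.5.
→ y_fermentation = 4.5 and y_hops = 6.
Reduced cost of ale: c₃ − yᵀa₃ = 22 − (4.5·4 + 6·2) = 22 − 30 = -8.

-8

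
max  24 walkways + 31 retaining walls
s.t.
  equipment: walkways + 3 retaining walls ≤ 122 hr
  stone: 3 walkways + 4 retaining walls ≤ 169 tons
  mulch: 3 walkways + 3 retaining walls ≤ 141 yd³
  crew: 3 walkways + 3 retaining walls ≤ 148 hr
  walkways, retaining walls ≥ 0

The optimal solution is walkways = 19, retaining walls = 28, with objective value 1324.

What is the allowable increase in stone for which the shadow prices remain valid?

9.5

Binding constraints: stone, mulch. The basis is B = [[3,4],[3,3]] with det -3.
Per unit increase in stone, x* moves by d = (-1, 1).
The basis stays optimal until equipment becomes binding; allowable increase = 9.5 tons.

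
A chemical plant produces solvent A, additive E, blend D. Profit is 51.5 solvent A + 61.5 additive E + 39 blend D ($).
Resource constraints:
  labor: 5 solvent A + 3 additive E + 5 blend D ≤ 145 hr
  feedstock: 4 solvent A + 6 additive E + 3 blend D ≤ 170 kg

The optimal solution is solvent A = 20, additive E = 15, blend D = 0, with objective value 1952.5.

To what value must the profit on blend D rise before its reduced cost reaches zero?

43

Check each constraint at x*: labor 145/145 (tight); feedstock 170/170 (tight).
From A_Bᵀ y = c: 5·y_labor + 4·y_feedstock = 51.5; 3·y_labor + 6·y_feedstock = 61.5.
Solving: y_labor = 3.5, y_feedstock = 8.5.
blend D enters the basis when its profit ≥ yᵀa₃ = 3.5·5 + 8.5·3 = 43.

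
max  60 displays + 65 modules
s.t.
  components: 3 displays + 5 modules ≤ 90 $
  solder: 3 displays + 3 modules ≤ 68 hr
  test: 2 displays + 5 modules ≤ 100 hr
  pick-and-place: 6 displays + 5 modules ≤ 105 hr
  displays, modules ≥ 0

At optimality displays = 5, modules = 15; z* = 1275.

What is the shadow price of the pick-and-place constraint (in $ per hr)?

7

Check each constraint at x*: components 90/90 (tight); solder 60/68 (slack 8); test 85/100 (slack 15); pick-and-place 105/105 (tight).
Slack constraints have shadow price 0 (complementary slackness).
The binding rows give the dual system: 3·y_components + 6·y_pick-and-place = 60 and 5·y_components + 5·y_pick-and-place = 65.
This yields shadow prices y_components = 6, y_pick-and-place = 7.
Shadow price of pick-and-place = 7.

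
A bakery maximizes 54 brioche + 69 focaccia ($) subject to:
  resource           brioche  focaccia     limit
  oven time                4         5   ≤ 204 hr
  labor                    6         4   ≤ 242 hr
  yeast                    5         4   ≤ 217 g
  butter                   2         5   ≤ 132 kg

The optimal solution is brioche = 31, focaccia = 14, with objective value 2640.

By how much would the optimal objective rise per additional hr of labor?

Binding: labor and butter. Non-binding: oven time (10 unused), yeast (6 unused).
Slack constraints have shadow price 0 (complementary slackness).
From A_Bᵀ y = c: 6·y_labor + 2·y_butter = 54; 4·y_labor + 5·y_butter = 69.
→ y_labor = 6 and y_butter = 9.
Shadow price of labor = 6.

6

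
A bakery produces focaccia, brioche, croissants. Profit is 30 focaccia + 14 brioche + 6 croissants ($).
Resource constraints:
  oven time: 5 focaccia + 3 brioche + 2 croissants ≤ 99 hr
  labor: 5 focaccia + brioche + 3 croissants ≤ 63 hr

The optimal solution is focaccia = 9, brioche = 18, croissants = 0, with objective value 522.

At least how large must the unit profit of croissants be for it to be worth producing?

Both oven time and labor are binding at x*.
From A_Bᵀ y = c: 5·y_oven time + 5·y_labor = 30; 3·y_oven time + 1·y_labor = 14.
This yields shadow prices y_oven time = 4, y_labor = 2.
croissants enters the basis when its profit ≥ yᵀa₃ = 4·2 + 2·3 = 14.

14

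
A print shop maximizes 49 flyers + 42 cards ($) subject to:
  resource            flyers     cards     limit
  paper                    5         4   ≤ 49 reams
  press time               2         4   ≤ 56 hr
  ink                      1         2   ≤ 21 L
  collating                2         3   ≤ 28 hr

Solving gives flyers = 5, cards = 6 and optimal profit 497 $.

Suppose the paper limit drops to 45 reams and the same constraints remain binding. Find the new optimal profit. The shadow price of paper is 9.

Δb = -4, so new z* = 497 + (9)·(-4) = 497 − 36 = 461.

461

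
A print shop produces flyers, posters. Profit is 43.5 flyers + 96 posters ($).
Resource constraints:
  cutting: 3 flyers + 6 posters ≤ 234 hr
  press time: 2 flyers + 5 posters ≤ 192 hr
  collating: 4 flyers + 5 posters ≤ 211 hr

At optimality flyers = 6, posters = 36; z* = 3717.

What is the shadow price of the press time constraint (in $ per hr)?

9

At the optimum: cutting uses 234 of 234 (binding); press time uses 192 of 192 (binding); collating uses 204 of 211 (slack = 7).
Since collating is not tight, its dual is 0.
The binding rows give the dual system: 3·y_cutting + 2·y_press time = 43.5 and 6·y_cutting + 5·y_press time = 96.
This yields shadow prices y_cutting = 8.5, y_press time = 9.
Shadow price of press time = 9.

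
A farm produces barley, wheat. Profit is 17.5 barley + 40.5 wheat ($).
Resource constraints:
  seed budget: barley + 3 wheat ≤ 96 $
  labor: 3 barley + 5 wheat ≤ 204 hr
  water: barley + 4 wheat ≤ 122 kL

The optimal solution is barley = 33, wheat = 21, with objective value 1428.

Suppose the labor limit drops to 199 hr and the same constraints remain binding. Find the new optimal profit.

1413

At the optimum: seed budget uses 96 of 96 (binding); labor uses 204 of 204 (binding); water uses 117 of 122 (slack = 5).
Since water is not tight, its dual is 0.
Dual feasibility on the basic columns requires 1·y_seed budget + 3·y_labor = 17.5, 3·y_seed budget + 5·y_labor = 40.5.
Solving: y_seed budget = 8.5, y_labor = 3.
Δz = y_labor·Δb = 3 × (-5) = -15, so new z* = 1428 − 15 = 1413.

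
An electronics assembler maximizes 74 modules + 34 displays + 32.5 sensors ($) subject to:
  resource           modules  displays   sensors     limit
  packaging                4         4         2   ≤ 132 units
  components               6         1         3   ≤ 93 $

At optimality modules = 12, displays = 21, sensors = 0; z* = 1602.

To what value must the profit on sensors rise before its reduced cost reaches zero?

37

Both packaging and components are binding at x*.
From A_Bᵀ y = c: 4·y_packaging + 6·y_components = 74; 4·y_packaging + 1·y_components = 34.
Solving: y_packaging = 6.5, y_components = 8.
sensors enters the basis when its profit ≥ yᵀa₃ = 6.5·2 + 8·3 = 37.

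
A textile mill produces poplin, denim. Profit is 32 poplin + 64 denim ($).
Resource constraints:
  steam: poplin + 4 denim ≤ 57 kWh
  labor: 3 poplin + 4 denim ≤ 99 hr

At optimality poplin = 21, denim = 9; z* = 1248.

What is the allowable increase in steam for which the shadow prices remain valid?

42

Binding constraints: steam, labor. The basis is B = [[1,4],[3,4]] with det -8.
Per unit increase in steam, x* moves by d = (-0.5, 0.375).
The basis stays optimal until poplin reaches 0; allowable increase = 42 kWh.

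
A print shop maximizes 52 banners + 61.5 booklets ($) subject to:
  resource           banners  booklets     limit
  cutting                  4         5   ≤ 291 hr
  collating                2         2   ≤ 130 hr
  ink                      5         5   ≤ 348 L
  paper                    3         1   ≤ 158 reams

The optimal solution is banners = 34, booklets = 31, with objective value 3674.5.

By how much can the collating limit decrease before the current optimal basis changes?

Binding constraints: cutting, collating. The basis is B = [[4,5],[2,2]] with det -2.
Per unit decrease in collating, x* moves by d = (-2.5, 2).
The basis stays optimal until banners reaches 0; allowable decrease = 13.6 hr.

13.6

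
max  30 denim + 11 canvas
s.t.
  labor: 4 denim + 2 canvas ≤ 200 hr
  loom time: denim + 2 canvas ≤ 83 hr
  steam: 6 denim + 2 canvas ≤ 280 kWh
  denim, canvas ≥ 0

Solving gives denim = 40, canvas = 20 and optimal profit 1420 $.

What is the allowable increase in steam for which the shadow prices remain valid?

20

Binding constraints: labor, steam. The basis is B = [[4,2],[6,2]] with det -4.
Per unit increase in steam, x* moves by d = (0.5, -1).
The basis stays optimal until canvas reaches 0; allowable increase = 20 kWh.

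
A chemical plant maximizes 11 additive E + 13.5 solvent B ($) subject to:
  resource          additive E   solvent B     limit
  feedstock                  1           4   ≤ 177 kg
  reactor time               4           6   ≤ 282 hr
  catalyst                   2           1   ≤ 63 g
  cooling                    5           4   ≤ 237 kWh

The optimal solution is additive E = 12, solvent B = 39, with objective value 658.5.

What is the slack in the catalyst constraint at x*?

0

catalyst used = 2·12 + 1·39 = 63; slack = 63 − 63 = 0.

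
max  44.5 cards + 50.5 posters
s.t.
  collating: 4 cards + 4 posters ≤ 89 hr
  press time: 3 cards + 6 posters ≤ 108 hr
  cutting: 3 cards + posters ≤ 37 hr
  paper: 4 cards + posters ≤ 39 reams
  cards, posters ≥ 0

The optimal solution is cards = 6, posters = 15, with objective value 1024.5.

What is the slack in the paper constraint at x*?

0

paper used = 4·6 + 1·15 = 39; slack = 39 − 39 = 0.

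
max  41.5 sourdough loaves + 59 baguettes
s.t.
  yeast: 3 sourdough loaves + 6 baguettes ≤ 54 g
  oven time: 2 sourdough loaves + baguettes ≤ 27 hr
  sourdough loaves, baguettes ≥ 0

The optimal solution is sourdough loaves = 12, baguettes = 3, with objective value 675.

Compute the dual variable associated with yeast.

Check each constraint at x*: yeast 54/54 (tight); oven time 27/27 (tight).
The binding rows give the dual system: 3·y_yeast + 2·y_oven time = 41.5 and 6·y_yeast + 1·y_oven time = 59.
This yields shadow prices y_yeast = 8.5, y_oven time = 8.
Shadow price of yeast = 8.5.

8.5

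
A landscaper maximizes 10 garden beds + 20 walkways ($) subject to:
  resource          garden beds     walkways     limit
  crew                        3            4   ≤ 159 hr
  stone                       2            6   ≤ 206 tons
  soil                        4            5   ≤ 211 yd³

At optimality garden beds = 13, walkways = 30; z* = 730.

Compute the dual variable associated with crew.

2

At the optimum: crew uses 159 of 159 (binding); stone uses 206 of 206 (binding); soil uses 202 of 211 (slack = 9).
By complementary slackness, y = 0 for the non-binding constraint.
The binding rows give the dual system: 3·y_crew + 2·y_stone = 10 and 4·y_crew + 6·y_stone = 20.
Solving: y_crew = 2, y_stone = 2.
Shadow price of crew = 2.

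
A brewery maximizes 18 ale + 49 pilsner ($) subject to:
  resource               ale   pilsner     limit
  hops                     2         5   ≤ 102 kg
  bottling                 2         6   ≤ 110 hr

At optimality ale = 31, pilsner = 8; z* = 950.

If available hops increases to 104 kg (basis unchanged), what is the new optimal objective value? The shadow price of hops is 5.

960

Δb = 2, so new z* = 950 + (5)·(2) = 950 + 10 = 960.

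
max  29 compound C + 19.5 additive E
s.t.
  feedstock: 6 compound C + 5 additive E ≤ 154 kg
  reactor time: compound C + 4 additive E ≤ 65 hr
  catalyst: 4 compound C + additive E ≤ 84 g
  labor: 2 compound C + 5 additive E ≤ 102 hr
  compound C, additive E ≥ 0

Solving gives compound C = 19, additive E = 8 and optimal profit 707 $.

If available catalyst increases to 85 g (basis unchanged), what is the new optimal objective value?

709

Binding: feedstock and catalyst. Non-binding: reactor time (14 unused), labor (24 unused).
By complementary slackness, y = 0 for the non-binding constraints.
From A_Bᵀ y = c: 6·y_feedstock + 4·y_catalyst = 29; 5·y_feedstock + 1·y_catalyst = 19.5.
This yields shadow prices y_feedstock = 3.5, y_catalyst = 2.
Δz = y_catalyst·Δb = 2 × (1) = 2, so new z* = 707 + 2 = 709.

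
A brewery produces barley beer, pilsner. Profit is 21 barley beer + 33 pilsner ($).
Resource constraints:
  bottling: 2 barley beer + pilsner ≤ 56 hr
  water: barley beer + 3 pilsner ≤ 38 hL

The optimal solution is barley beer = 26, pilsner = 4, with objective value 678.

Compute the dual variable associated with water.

At the optimum: bottling uses 56 of 56 (binding); water uses 38 of 38 (binding).
From A_Bᵀ y = c: 2·y_bottling + 1·y_water = 21; 1·y_bottling + 3·y_water = 33.
Solving: y_bottling = 6, y_water = 9.
Shadow price of water = 9.

9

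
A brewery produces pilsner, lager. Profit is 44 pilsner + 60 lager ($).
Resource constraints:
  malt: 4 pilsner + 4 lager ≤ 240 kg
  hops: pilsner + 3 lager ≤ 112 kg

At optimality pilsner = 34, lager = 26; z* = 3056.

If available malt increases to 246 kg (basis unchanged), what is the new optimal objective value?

3110

Check each constraint at x*: malt 240/240 (tight); hops 112/112 (tight).
The binding rows give the dual system: 4·y_malt + 1·y_hops = 44 and 4·y_malt + 3·y_hops = 60.
This yields shadow prices y_malt = 9, y_hops = 8.
Δz = y_malt·Δb = 9 × (6) = 54, so new z* = 3056 + 54 = 3110.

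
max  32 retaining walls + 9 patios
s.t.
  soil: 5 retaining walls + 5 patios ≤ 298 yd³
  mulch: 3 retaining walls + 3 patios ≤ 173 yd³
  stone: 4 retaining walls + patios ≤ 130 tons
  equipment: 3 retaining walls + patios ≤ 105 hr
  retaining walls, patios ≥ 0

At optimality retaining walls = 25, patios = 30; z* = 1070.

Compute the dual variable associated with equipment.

4

Binding: stone and equipment. Non-binding: soil (23 unused), mulch (8 unused).
Slack constraints have shadow price 0 (complementary slackness).
Dual feasibility on the basic columns requires 4·y_stone + 3·y_equipment = 32, 1·y_stone + 1·y_equipment = 9.
This yields shadow prices y_stone = 5, y_equipment = 4.
Shadow price of equipment = 4.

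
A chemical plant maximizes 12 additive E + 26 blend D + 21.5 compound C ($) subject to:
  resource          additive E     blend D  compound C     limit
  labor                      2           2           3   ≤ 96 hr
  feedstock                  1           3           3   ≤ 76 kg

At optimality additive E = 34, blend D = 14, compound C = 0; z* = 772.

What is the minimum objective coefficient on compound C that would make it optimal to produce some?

28.5

Check each constraint at x*: labor 96/96 (tight); feedstock 76/76 (tight).
The binding rows give the dual system: 2·y_labor + 1·y_feedstock = 12 and 2·y_labor + 3·y_feedstock = 26.
→ y_labor = 2.5 and y_feedstock = 7.
compound C enters the basis when its profit ≥ yᵀa₃ = 2.5·3 + 7·3 = 28.5.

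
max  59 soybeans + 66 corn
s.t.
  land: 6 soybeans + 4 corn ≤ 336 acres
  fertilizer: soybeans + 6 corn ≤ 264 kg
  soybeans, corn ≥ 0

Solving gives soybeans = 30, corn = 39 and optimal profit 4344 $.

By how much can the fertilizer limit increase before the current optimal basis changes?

Binding constraints: land, fertilizer. The basis is B = [[6,4],[1,6]] with det 32.
Per unit increase in fertilizer, x* moves by d = (-0.125, 0.1875).
The basis stays optimal until soybeans reaches 0; allowable increase = 240 kg.

240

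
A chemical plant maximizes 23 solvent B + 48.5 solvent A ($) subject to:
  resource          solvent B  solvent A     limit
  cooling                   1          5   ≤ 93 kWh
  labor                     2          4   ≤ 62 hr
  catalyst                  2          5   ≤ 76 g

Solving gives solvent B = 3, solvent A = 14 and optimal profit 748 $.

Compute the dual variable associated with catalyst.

2.5

Binding: labor and catalyst. Non-binding: cooling (20 unused).
By complementary slackness, y = 0 for the non-binding constraint.
Dual feasibility on the basic columns requires 2·y_labor + 2·y_catalyst = 23, 4·y_labor + 5·y_catalyst = 48.5.
→ y_labor = 9 and y_catalyst = 2.5.
Shadow price of catalyst = 2.5.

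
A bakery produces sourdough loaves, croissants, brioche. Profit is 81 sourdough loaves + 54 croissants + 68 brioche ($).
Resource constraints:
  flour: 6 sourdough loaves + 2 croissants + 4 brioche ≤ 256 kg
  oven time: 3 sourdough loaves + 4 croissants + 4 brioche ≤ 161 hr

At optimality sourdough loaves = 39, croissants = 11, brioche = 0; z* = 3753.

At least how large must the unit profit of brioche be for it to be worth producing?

Check each constraint at x*: flour 256/256 (tight); oven time 161/161 (tight).
Dual feasibility on the basic columns requires 6·y_flour + 3·y_oven time = 81, 2·y_flour + 4·y_oven time = 54.
Solving: y_flour = 9, y_oven time = 9.
brioche enters the basis when its profit ≥ yᵀa₃ = 9·4 + 9·4 = 72.

72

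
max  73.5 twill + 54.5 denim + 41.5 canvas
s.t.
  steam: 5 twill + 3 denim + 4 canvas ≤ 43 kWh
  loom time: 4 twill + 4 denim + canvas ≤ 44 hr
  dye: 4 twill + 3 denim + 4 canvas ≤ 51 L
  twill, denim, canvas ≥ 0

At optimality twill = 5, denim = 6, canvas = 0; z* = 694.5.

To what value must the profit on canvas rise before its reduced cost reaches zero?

44.5

Binding: steam and loom time. Non-binding: dye (13 unused).
Slack constraints have shadow price 0 (complementary slackness).
The binding rows give the dual system: 5·y_steam + 4·y_loom time = 73.5 and 3·y_steam + 4·y_loom time = 54.5.
This yields shadow prices y_steam = 9.5, y_loom time = 6.5.
canvas enters the basis when its profit ≥ yᵀa₃ = 9.5·4 + 6.5·1 = 44.5.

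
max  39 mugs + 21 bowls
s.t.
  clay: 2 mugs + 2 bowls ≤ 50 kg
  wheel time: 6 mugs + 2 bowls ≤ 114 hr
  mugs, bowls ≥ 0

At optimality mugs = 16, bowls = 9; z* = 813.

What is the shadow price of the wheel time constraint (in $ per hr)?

Check each constraint at x*: clay 50/50 (tight); wheel time 114/114 (tight).
The binding rows give the dual system: 2·y_clay + 6·y_wheel time = 39 and 2·y_clay + 2·y_wheel time = 21.
→ y_clay = 6 and y_wheel time = 4.5.
Shadow price of wheel time = 4.5.

4.5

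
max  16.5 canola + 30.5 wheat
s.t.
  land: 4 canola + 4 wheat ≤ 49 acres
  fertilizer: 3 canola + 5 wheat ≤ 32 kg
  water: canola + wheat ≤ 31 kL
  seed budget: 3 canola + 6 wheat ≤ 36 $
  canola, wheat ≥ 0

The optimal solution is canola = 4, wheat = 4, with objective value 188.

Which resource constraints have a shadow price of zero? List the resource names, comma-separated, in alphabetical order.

land, water

land: 32/49 (slack 17)
fertilizer: 32/32 (binding)
water: 8/31 (slack 23)
seed budget: 36/36 (binding)
By complementary slackness, a constraint with positive slack has shadow price 0 → land, water.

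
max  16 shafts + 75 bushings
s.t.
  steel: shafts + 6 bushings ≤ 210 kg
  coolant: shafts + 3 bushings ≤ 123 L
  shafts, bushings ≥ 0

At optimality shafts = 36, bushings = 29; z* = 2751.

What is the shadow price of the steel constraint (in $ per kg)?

Check each constraint at x*: steel 210/210 (tight); coolant 123/123 (tight).
From A_Bᵀ y = c: 1·y_steel + 1·y_coolant = 16; 6·y_steel + 3·y_coolant = 75.
This yields shadow prices y_steel = 9, y_coolant = 7.
Shadow price of steel = 9.

9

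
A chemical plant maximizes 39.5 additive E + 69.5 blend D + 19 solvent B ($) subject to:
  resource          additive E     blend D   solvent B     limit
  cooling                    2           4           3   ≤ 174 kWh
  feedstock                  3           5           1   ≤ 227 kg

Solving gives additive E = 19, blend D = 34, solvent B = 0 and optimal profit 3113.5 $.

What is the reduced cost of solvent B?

At the optimum: cooling uses 174 of 174 (binding); feedstock uses 227 of 227 (binding).
Dual feasibility on the basic columns requires 2·y_cooling + 3·y_feedstock = 39.5, 4·y_cooling + 5·y_feedstock = 69.5.
→ y_cooling = 5.5 and y_feedstock = 9.5.
Reduced cost of solvent B: c₃ − yᵀa₃ = 19 − (5.5·3 + 9.5·1) = 19 − 26 = -7.

-7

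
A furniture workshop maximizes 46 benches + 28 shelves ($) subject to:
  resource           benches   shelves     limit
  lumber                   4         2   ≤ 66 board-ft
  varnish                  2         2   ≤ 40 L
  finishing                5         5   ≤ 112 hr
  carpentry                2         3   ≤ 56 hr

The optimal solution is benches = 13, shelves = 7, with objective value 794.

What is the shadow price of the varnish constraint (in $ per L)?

5

Binding: lumber and varnish. Non-binding: finishing (12 unused), carpentry (9 unused).
Since finishing, carpentry are not tight, their duals are 0.
The binding rows give the dual system: 4·y_lumber + 2·y_varnish = 46 and 2·y_lumber + 2·y_varnish = 28.
This yields shadow prices y_lumber = 9, y_varnish = 5.
Shadow price of varnish = 5.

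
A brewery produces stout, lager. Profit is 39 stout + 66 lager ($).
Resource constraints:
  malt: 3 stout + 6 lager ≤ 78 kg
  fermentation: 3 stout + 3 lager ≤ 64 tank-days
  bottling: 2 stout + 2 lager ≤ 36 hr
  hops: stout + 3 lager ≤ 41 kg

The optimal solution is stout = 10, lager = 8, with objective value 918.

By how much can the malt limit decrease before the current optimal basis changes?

Binding constraints: malt, bottling. The basis is B = [[3,6],[2,2]] with det -6.
Per unit decrease in malt, x* moves by d = (0.3333, -0.3333).
The basis stays optimal until lager reaches 0; allowable decrease = 24 kg.

24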